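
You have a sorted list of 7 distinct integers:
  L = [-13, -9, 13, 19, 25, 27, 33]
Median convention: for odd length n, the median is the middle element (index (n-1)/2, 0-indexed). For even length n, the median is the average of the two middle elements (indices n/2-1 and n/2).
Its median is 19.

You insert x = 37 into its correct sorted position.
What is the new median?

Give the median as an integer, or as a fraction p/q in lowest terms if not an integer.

Answer: 22

Derivation:
Old list (sorted, length 7): [-13, -9, 13, 19, 25, 27, 33]
Old median = 19
Insert x = 37
Old length odd (7). Middle was index 3 = 19.
New length even (8). New median = avg of two middle elements.
x = 37: 7 elements are < x, 0 elements are > x.
New sorted list: [-13, -9, 13, 19, 25, 27, 33, 37]
New median = 22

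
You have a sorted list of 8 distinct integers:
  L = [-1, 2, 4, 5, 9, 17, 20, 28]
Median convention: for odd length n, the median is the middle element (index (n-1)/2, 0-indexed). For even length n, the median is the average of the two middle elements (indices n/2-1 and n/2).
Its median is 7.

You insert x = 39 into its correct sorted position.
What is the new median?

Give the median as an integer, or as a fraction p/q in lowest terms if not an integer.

Answer: 9

Derivation:
Old list (sorted, length 8): [-1, 2, 4, 5, 9, 17, 20, 28]
Old median = 7
Insert x = 39
Old length even (8). Middle pair: indices 3,4 = 5,9.
New length odd (9). New median = single middle element.
x = 39: 8 elements are < x, 0 elements are > x.
New sorted list: [-1, 2, 4, 5, 9, 17, 20, 28, 39]
New median = 9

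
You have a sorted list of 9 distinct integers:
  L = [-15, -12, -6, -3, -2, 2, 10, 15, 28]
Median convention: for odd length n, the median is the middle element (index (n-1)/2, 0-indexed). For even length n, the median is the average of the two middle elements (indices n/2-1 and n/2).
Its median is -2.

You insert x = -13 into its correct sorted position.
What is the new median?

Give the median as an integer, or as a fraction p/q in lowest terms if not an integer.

Answer: -5/2

Derivation:
Old list (sorted, length 9): [-15, -12, -6, -3, -2, 2, 10, 15, 28]
Old median = -2
Insert x = -13
Old length odd (9). Middle was index 4 = -2.
New length even (10). New median = avg of two middle elements.
x = -13: 1 elements are < x, 8 elements are > x.
New sorted list: [-15, -13, -12, -6, -3, -2, 2, 10, 15, 28]
New median = -5/2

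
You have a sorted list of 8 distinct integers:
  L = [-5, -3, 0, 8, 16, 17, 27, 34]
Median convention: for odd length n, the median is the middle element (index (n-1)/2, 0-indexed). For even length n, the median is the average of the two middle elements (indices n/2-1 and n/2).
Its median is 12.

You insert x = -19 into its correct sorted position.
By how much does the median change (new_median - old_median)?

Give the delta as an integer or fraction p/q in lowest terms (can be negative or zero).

Old median = 12
After inserting x = -19: new sorted = [-19, -5, -3, 0, 8, 16, 17, 27, 34]
New median = 8
Delta = 8 - 12 = -4

Answer: -4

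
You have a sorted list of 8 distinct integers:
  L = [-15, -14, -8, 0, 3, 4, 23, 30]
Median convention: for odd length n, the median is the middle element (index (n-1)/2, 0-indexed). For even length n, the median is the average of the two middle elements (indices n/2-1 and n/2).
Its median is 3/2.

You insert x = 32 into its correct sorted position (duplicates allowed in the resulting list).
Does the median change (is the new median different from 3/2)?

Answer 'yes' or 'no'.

Answer: yes

Derivation:
Old median = 3/2
Insert x = 32
New median = 3
Changed? yes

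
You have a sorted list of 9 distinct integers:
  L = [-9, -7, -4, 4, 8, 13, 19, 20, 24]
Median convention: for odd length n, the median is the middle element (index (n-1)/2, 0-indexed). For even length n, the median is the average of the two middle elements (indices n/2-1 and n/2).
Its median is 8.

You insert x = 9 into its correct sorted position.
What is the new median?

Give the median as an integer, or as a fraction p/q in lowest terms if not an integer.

Old list (sorted, length 9): [-9, -7, -4, 4, 8, 13, 19, 20, 24]
Old median = 8
Insert x = 9
Old length odd (9). Middle was index 4 = 8.
New length even (10). New median = avg of two middle elements.
x = 9: 5 elements are < x, 4 elements are > x.
New sorted list: [-9, -7, -4, 4, 8, 9, 13, 19, 20, 24]
New median = 17/2

Answer: 17/2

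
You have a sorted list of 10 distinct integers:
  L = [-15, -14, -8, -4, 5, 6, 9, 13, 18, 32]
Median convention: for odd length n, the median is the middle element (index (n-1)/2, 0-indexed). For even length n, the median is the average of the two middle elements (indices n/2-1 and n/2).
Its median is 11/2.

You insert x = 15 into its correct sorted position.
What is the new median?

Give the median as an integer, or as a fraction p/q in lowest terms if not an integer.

Old list (sorted, length 10): [-15, -14, -8, -4, 5, 6, 9, 13, 18, 32]
Old median = 11/2
Insert x = 15
Old length even (10). Middle pair: indices 4,5 = 5,6.
New length odd (11). New median = single middle element.
x = 15: 8 elements are < x, 2 elements are > x.
New sorted list: [-15, -14, -8, -4, 5, 6, 9, 13, 15, 18, 32]
New median = 6

Answer: 6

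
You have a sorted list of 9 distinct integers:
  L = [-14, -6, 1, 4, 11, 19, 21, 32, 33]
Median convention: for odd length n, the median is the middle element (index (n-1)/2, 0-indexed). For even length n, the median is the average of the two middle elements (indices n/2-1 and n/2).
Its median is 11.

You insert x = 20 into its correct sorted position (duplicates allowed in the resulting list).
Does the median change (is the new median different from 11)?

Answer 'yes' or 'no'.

Old median = 11
Insert x = 20
New median = 15
Changed? yes

Answer: yes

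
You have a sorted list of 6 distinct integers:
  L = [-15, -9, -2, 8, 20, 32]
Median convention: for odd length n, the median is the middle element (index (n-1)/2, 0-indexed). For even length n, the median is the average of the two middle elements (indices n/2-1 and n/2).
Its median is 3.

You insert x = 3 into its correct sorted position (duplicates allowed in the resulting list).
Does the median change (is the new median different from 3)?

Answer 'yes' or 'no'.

Old median = 3
Insert x = 3
New median = 3
Changed? no

Answer: no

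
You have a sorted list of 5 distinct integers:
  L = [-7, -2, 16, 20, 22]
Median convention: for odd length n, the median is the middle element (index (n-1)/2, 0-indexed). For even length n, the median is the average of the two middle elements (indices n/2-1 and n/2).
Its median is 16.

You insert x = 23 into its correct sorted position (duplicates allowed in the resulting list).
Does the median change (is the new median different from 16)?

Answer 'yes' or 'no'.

Answer: yes

Derivation:
Old median = 16
Insert x = 23
New median = 18
Changed? yes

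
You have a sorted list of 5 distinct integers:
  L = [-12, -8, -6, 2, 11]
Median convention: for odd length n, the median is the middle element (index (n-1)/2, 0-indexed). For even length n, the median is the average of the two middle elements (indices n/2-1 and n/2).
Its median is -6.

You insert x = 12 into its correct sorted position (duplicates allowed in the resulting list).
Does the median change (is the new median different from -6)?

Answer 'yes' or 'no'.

Old median = -6
Insert x = 12
New median = -2
Changed? yes

Answer: yes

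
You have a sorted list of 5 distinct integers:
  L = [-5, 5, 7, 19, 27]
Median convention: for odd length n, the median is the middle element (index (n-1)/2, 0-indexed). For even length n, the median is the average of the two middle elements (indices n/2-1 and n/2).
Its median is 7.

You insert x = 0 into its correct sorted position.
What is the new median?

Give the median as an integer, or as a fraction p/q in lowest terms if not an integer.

Old list (sorted, length 5): [-5, 5, 7, 19, 27]
Old median = 7
Insert x = 0
Old length odd (5). Middle was index 2 = 7.
New length even (6). New median = avg of two middle elements.
x = 0: 1 elements are < x, 4 elements are > x.
New sorted list: [-5, 0, 5, 7, 19, 27]
New median = 6

Answer: 6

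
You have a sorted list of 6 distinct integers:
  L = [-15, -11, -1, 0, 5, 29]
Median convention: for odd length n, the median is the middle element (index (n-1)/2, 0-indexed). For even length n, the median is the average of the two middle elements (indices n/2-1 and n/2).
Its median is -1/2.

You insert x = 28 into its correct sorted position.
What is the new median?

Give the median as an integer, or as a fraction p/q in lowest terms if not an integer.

Old list (sorted, length 6): [-15, -11, -1, 0, 5, 29]
Old median = -1/2
Insert x = 28
Old length even (6). Middle pair: indices 2,3 = -1,0.
New length odd (7). New median = single middle element.
x = 28: 5 elements are < x, 1 elements are > x.
New sorted list: [-15, -11, -1, 0, 5, 28, 29]
New median = 0

Answer: 0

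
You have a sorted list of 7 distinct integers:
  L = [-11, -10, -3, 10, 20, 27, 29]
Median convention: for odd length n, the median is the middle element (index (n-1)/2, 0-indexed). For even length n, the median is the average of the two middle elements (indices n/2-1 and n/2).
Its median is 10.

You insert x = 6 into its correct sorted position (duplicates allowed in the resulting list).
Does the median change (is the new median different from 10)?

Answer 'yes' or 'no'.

Old median = 10
Insert x = 6
New median = 8
Changed? yes

Answer: yes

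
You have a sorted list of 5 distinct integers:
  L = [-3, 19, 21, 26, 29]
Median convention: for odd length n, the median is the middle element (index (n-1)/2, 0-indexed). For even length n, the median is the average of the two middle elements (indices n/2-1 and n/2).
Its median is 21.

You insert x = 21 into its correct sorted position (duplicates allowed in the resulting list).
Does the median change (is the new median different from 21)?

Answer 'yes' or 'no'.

Old median = 21
Insert x = 21
New median = 21
Changed? no

Answer: no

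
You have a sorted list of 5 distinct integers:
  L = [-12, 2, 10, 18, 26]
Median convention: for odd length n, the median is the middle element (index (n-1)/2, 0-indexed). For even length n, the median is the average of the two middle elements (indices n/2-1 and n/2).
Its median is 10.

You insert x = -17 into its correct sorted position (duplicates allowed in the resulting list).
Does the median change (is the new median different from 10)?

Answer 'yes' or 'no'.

Answer: yes

Derivation:
Old median = 10
Insert x = -17
New median = 6
Changed? yes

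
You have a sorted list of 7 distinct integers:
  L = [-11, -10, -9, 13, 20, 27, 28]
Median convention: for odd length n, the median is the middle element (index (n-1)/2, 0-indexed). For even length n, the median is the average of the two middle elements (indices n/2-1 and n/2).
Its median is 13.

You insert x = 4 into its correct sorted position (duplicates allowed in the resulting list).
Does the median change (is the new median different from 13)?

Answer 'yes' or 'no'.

Answer: yes

Derivation:
Old median = 13
Insert x = 4
New median = 17/2
Changed? yes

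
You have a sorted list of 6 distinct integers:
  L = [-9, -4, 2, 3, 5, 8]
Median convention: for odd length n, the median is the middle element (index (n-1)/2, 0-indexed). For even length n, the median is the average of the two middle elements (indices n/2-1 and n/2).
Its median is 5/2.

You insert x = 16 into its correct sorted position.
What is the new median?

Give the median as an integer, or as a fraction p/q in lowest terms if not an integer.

Old list (sorted, length 6): [-9, -4, 2, 3, 5, 8]
Old median = 5/2
Insert x = 16
Old length even (6). Middle pair: indices 2,3 = 2,3.
New length odd (7). New median = single middle element.
x = 16: 6 elements are < x, 0 elements are > x.
New sorted list: [-9, -4, 2, 3, 5, 8, 16]
New median = 3

Answer: 3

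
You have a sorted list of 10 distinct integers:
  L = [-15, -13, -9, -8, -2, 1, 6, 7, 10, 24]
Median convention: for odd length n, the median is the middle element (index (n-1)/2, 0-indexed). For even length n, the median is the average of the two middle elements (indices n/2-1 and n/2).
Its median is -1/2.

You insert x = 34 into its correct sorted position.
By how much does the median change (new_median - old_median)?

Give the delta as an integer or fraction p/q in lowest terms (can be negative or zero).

Answer: 3/2

Derivation:
Old median = -1/2
After inserting x = 34: new sorted = [-15, -13, -9, -8, -2, 1, 6, 7, 10, 24, 34]
New median = 1
Delta = 1 - -1/2 = 3/2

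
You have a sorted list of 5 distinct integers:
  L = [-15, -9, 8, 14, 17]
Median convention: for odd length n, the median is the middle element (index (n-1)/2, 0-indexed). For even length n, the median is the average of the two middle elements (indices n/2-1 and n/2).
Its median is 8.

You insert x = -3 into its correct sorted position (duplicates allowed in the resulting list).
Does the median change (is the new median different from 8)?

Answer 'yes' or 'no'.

Answer: yes

Derivation:
Old median = 8
Insert x = -3
New median = 5/2
Changed? yes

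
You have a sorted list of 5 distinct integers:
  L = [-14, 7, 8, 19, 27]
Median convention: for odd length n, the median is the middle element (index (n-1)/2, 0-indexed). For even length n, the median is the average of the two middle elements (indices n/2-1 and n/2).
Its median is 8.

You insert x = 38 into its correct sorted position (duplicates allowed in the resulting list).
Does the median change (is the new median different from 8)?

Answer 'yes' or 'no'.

Answer: yes

Derivation:
Old median = 8
Insert x = 38
New median = 27/2
Changed? yes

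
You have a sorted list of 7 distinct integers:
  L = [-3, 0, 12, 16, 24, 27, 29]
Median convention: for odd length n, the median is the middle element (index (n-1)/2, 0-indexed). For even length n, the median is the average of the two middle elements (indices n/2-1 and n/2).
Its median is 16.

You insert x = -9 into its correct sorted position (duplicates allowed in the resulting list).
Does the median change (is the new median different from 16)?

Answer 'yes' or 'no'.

Answer: yes

Derivation:
Old median = 16
Insert x = -9
New median = 14
Changed? yes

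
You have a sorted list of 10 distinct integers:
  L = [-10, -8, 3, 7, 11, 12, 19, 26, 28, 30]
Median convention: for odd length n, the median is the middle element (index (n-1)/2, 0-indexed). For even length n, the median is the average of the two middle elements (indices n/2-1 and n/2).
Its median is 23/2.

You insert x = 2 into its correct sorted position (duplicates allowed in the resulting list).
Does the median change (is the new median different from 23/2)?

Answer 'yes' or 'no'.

Answer: yes

Derivation:
Old median = 23/2
Insert x = 2
New median = 11
Changed? yes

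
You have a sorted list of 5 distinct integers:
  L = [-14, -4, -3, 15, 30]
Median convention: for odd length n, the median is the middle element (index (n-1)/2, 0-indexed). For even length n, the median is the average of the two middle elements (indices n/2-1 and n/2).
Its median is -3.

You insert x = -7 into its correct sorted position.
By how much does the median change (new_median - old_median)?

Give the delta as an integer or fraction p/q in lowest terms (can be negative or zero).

Answer: -1/2

Derivation:
Old median = -3
After inserting x = -7: new sorted = [-14, -7, -4, -3, 15, 30]
New median = -7/2
Delta = -7/2 - -3 = -1/2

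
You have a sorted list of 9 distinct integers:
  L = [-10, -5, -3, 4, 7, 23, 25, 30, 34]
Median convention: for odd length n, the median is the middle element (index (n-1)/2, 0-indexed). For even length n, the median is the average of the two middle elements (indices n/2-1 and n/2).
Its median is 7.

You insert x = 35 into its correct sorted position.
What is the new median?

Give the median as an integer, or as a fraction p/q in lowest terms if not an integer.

Answer: 15

Derivation:
Old list (sorted, length 9): [-10, -5, -3, 4, 7, 23, 25, 30, 34]
Old median = 7
Insert x = 35
Old length odd (9). Middle was index 4 = 7.
New length even (10). New median = avg of two middle elements.
x = 35: 9 elements are < x, 0 elements are > x.
New sorted list: [-10, -5, -3, 4, 7, 23, 25, 30, 34, 35]
New median = 15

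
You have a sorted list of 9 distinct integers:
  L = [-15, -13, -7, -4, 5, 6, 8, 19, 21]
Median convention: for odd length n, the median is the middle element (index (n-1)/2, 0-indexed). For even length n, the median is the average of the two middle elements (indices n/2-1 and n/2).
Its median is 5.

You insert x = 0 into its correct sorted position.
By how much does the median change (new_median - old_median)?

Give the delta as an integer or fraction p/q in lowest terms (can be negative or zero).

Old median = 5
After inserting x = 0: new sorted = [-15, -13, -7, -4, 0, 5, 6, 8, 19, 21]
New median = 5/2
Delta = 5/2 - 5 = -5/2

Answer: -5/2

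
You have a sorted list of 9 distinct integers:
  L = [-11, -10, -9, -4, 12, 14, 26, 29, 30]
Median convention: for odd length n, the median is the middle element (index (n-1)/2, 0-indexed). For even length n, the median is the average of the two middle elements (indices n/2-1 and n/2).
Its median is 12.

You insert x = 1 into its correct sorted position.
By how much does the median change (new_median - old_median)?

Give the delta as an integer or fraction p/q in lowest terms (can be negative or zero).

Old median = 12
After inserting x = 1: new sorted = [-11, -10, -9, -4, 1, 12, 14, 26, 29, 30]
New median = 13/2
Delta = 13/2 - 12 = -11/2

Answer: -11/2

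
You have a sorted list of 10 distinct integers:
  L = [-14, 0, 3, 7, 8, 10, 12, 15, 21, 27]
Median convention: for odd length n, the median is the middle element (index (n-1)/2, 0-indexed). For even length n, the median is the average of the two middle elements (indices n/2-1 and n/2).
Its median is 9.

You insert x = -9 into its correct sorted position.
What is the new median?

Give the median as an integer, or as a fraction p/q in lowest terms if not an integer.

Old list (sorted, length 10): [-14, 0, 3, 7, 8, 10, 12, 15, 21, 27]
Old median = 9
Insert x = -9
Old length even (10). Middle pair: indices 4,5 = 8,10.
New length odd (11). New median = single middle element.
x = -9: 1 elements are < x, 9 elements are > x.
New sorted list: [-14, -9, 0, 3, 7, 8, 10, 12, 15, 21, 27]
New median = 8

Answer: 8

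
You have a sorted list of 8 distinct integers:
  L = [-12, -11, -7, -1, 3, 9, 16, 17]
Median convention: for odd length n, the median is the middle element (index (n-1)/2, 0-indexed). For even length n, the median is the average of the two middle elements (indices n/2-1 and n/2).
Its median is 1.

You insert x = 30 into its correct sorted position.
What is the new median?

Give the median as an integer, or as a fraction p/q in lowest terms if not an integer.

Old list (sorted, length 8): [-12, -11, -7, -1, 3, 9, 16, 17]
Old median = 1
Insert x = 30
Old length even (8). Middle pair: indices 3,4 = -1,3.
New length odd (9). New median = single middle element.
x = 30: 8 elements are < x, 0 elements are > x.
New sorted list: [-12, -11, -7, -1, 3, 9, 16, 17, 30]
New median = 3

Answer: 3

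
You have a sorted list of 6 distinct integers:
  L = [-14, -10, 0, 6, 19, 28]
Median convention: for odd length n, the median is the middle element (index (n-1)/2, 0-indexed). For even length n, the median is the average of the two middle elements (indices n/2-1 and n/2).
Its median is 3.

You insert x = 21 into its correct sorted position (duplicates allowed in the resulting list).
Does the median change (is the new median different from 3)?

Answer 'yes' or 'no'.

Answer: yes

Derivation:
Old median = 3
Insert x = 21
New median = 6
Changed? yes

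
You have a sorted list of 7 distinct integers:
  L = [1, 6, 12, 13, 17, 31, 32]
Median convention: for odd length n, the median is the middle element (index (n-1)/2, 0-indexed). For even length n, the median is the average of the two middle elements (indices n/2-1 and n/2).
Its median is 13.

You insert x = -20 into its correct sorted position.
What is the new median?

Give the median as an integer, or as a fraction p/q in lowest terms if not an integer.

Answer: 25/2

Derivation:
Old list (sorted, length 7): [1, 6, 12, 13, 17, 31, 32]
Old median = 13
Insert x = -20
Old length odd (7). Middle was index 3 = 13.
New length even (8). New median = avg of two middle elements.
x = -20: 0 elements are < x, 7 elements are > x.
New sorted list: [-20, 1, 6, 12, 13, 17, 31, 32]
New median = 25/2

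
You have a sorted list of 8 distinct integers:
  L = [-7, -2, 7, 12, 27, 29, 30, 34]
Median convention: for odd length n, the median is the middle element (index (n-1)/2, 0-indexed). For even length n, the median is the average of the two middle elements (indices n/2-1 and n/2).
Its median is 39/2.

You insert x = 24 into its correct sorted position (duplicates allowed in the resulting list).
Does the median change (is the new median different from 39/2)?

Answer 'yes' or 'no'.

Answer: yes

Derivation:
Old median = 39/2
Insert x = 24
New median = 24
Changed? yes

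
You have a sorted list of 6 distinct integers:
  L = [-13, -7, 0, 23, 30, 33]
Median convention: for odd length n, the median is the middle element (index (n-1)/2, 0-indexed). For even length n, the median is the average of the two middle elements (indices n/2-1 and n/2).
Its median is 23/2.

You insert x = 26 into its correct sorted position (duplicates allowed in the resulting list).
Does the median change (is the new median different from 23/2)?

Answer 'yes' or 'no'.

Answer: yes

Derivation:
Old median = 23/2
Insert x = 26
New median = 23
Changed? yes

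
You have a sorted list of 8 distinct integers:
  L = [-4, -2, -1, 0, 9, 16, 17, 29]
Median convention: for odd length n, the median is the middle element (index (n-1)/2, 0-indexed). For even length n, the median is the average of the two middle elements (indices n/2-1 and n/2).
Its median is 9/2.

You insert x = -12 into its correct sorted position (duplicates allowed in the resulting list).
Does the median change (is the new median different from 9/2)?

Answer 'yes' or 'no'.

Old median = 9/2
Insert x = -12
New median = 0
Changed? yes

Answer: yes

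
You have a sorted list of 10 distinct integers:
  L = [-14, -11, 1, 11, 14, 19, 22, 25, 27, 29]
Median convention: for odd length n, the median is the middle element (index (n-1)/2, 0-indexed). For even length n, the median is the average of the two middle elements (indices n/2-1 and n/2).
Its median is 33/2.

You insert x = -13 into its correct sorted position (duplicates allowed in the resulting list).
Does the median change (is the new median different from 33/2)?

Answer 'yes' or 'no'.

Old median = 33/2
Insert x = -13
New median = 14
Changed? yes

Answer: yes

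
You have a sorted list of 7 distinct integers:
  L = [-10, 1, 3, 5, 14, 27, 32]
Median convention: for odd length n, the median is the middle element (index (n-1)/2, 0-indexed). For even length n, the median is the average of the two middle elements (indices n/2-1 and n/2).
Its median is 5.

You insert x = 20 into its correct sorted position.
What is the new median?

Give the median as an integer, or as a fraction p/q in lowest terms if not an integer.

Old list (sorted, length 7): [-10, 1, 3, 5, 14, 27, 32]
Old median = 5
Insert x = 20
Old length odd (7). Middle was index 3 = 5.
New length even (8). New median = avg of two middle elements.
x = 20: 5 elements are < x, 2 elements are > x.
New sorted list: [-10, 1, 3, 5, 14, 20, 27, 32]
New median = 19/2

Answer: 19/2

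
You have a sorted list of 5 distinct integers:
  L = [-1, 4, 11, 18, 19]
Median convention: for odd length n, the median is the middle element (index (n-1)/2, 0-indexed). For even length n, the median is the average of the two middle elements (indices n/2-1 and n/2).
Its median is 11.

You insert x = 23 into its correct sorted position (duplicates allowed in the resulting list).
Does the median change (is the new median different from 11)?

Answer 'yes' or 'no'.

Answer: yes

Derivation:
Old median = 11
Insert x = 23
New median = 29/2
Changed? yes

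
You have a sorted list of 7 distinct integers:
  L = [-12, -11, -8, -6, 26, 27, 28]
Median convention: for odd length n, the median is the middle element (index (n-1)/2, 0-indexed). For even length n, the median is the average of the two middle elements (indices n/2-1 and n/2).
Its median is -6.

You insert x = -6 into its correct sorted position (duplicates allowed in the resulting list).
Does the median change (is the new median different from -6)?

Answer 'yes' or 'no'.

Old median = -6
Insert x = -6
New median = -6
Changed? no

Answer: no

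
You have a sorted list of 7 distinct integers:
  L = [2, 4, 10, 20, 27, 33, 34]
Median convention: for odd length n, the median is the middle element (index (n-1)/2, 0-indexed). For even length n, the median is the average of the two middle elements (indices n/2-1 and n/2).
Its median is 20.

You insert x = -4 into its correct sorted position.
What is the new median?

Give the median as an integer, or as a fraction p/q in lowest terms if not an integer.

Answer: 15

Derivation:
Old list (sorted, length 7): [2, 4, 10, 20, 27, 33, 34]
Old median = 20
Insert x = -4
Old length odd (7). Middle was index 3 = 20.
New length even (8). New median = avg of two middle elements.
x = -4: 0 elements are < x, 7 elements are > x.
New sorted list: [-4, 2, 4, 10, 20, 27, 33, 34]
New median = 15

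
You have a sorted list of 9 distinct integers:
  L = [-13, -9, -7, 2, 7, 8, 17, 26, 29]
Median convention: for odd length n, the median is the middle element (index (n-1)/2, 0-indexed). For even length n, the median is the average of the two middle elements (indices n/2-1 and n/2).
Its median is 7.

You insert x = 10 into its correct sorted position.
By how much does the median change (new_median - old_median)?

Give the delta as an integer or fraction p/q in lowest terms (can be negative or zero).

Answer: 1/2

Derivation:
Old median = 7
After inserting x = 10: new sorted = [-13, -9, -7, 2, 7, 8, 10, 17, 26, 29]
New median = 15/2
Delta = 15/2 - 7 = 1/2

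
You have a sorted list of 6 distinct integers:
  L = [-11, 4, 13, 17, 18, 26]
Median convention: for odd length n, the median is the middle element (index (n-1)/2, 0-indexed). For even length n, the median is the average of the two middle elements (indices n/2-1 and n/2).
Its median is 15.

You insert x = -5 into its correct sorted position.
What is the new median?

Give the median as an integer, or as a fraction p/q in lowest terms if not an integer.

Old list (sorted, length 6): [-11, 4, 13, 17, 18, 26]
Old median = 15
Insert x = -5
Old length even (6). Middle pair: indices 2,3 = 13,17.
New length odd (7). New median = single middle element.
x = -5: 1 elements are < x, 5 elements are > x.
New sorted list: [-11, -5, 4, 13, 17, 18, 26]
New median = 13

Answer: 13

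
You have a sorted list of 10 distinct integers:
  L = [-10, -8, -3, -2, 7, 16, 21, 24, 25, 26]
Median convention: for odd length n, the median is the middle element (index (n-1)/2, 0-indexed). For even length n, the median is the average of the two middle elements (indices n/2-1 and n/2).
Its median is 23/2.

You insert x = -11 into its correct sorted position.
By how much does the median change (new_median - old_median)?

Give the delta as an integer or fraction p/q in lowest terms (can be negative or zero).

Old median = 23/2
After inserting x = -11: new sorted = [-11, -10, -8, -3, -2, 7, 16, 21, 24, 25, 26]
New median = 7
Delta = 7 - 23/2 = -9/2

Answer: -9/2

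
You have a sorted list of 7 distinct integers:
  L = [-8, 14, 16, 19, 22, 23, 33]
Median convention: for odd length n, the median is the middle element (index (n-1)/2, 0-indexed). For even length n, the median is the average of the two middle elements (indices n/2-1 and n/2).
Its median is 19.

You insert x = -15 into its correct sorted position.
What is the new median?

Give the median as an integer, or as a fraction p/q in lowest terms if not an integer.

Answer: 35/2

Derivation:
Old list (sorted, length 7): [-8, 14, 16, 19, 22, 23, 33]
Old median = 19
Insert x = -15
Old length odd (7). Middle was index 3 = 19.
New length even (8). New median = avg of two middle elements.
x = -15: 0 elements are < x, 7 elements are > x.
New sorted list: [-15, -8, 14, 16, 19, 22, 23, 33]
New median = 35/2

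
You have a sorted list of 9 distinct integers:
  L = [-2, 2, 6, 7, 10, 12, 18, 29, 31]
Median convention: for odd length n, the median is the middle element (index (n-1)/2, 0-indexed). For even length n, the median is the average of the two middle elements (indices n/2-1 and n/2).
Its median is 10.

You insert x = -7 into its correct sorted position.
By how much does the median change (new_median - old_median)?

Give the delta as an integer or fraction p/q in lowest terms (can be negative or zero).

Answer: -3/2

Derivation:
Old median = 10
After inserting x = -7: new sorted = [-7, -2, 2, 6, 7, 10, 12, 18, 29, 31]
New median = 17/2
Delta = 17/2 - 10 = -3/2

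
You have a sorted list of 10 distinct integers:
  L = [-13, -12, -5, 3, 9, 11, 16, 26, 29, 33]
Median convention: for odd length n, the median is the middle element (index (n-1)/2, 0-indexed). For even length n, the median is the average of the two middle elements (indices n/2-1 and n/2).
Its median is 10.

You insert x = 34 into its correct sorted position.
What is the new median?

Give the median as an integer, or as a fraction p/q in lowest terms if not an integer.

Old list (sorted, length 10): [-13, -12, -5, 3, 9, 11, 16, 26, 29, 33]
Old median = 10
Insert x = 34
Old length even (10). Middle pair: indices 4,5 = 9,11.
New length odd (11). New median = single middle element.
x = 34: 10 elements are < x, 0 elements are > x.
New sorted list: [-13, -12, -5, 3, 9, 11, 16, 26, 29, 33, 34]
New median = 11

Answer: 11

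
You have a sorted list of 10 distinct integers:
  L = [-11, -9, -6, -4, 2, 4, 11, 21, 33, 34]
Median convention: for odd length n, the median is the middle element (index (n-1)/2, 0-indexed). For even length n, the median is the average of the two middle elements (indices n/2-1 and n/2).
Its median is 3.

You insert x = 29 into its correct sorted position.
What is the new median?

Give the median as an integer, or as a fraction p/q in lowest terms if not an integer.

Answer: 4

Derivation:
Old list (sorted, length 10): [-11, -9, -6, -4, 2, 4, 11, 21, 33, 34]
Old median = 3
Insert x = 29
Old length even (10). Middle pair: indices 4,5 = 2,4.
New length odd (11). New median = single middle element.
x = 29: 8 elements are < x, 2 elements are > x.
New sorted list: [-11, -9, -6, -4, 2, 4, 11, 21, 29, 33, 34]
New median = 4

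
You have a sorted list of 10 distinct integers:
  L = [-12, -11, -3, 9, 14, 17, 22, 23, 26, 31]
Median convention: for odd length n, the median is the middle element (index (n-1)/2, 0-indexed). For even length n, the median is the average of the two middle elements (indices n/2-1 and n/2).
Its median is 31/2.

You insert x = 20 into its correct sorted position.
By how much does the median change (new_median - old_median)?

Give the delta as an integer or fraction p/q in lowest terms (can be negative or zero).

Answer: 3/2

Derivation:
Old median = 31/2
After inserting x = 20: new sorted = [-12, -11, -3, 9, 14, 17, 20, 22, 23, 26, 31]
New median = 17
Delta = 17 - 31/2 = 3/2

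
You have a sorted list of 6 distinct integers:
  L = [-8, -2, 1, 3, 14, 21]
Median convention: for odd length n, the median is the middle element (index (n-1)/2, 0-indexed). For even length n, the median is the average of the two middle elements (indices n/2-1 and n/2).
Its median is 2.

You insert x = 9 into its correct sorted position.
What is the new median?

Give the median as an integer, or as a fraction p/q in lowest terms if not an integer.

Answer: 3

Derivation:
Old list (sorted, length 6): [-8, -2, 1, 3, 14, 21]
Old median = 2
Insert x = 9
Old length even (6). Middle pair: indices 2,3 = 1,3.
New length odd (7). New median = single middle element.
x = 9: 4 elements are < x, 2 elements are > x.
New sorted list: [-8, -2, 1, 3, 9, 14, 21]
New median = 3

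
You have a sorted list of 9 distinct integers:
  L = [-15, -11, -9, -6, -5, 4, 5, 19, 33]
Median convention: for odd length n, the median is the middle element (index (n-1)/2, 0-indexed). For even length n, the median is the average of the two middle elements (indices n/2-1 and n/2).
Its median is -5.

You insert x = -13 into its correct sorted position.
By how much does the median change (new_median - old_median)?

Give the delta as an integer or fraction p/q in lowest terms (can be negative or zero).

Old median = -5
After inserting x = -13: new sorted = [-15, -13, -11, -9, -6, -5, 4, 5, 19, 33]
New median = -11/2
Delta = -11/2 - -5 = -1/2

Answer: -1/2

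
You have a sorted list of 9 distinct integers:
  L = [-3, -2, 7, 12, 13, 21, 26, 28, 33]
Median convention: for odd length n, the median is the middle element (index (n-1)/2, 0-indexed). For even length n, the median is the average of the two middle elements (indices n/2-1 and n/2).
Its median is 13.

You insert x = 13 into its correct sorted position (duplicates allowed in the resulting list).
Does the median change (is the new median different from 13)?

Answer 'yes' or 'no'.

Old median = 13
Insert x = 13
New median = 13
Changed? no

Answer: no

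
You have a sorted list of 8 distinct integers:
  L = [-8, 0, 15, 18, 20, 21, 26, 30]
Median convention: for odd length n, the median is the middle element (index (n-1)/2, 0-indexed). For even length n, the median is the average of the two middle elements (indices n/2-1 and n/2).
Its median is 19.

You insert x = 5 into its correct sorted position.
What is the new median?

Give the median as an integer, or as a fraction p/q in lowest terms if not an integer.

Answer: 18

Derivation:
Old list (sorted, length 8): [-8, 0, 15, 18, 20, 21, 26, 30]
Old median = 19
Insert x = 5
Old length even (8). Middle pair: indices 3,4 = 18,20.
New length odd (9). New median = single middle element.
x = 5: 2 elements are < x, 6 elements are > x.
New sorted list: [-8, 0, 5, 15, 18, 20, 21, 26, 30]
New median = 18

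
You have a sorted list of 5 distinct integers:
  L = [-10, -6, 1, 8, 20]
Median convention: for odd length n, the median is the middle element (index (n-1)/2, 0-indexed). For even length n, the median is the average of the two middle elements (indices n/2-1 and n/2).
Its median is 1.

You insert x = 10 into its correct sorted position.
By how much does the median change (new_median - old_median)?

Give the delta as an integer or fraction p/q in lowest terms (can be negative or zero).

Old median = 1
After inserting x = 10: new sorted = [-10, -6, 1, 8, 10, 20]
New median = 9/2
Delta = 9/2 - 1 = 7/2

Answer: 7/2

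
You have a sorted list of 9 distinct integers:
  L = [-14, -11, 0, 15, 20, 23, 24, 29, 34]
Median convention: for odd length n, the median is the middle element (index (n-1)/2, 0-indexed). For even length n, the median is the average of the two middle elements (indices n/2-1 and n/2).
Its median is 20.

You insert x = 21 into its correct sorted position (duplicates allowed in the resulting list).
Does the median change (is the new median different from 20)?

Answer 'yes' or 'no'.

Answer: yes

Derivation:
Old median = 20
Insert x = 21
New median = 41/2
Changed? yes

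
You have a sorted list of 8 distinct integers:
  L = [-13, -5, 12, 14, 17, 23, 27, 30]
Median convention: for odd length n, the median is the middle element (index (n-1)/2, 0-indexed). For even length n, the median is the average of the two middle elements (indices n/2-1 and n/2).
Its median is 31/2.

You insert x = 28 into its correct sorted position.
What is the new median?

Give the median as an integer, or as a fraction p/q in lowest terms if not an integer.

Old list (sorted, length 8): [-13, -5, 12, 14, 17, 23, 27, 30]
Old median = 31/2
Insert x = 28
Old length even (8). Middle pair: indices 3,4 = 14,17.
New length odd (9). New median = single middle element.
x = 28: 7 elements are < x, 1 elements are > x.
New sorted list: [-13, -5, 12, 14, 17, 23, 27, 28, 30]
New median = 17

Answer: 17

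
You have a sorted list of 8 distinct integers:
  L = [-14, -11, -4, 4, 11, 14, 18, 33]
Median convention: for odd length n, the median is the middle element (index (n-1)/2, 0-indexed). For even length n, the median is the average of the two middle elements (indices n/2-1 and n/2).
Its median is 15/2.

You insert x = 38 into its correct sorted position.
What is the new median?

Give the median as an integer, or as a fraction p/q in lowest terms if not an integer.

Answer: 11

Derivation:
Old list (sorted, length 8): [-14, -11, -4, 4, 11, 14, 18, 33]
Old median = 15/2
Insert x = 38
Old length even (8). Middle pair: indices 3,4 = 4,11.
New length odd (9). New median = single middle element.
x = 38: 8 elements are < x, 0 elements are > x.
New sorted list: [-14, -11, -4, 4, 11, 14, 18, 33, 38]
New median = 11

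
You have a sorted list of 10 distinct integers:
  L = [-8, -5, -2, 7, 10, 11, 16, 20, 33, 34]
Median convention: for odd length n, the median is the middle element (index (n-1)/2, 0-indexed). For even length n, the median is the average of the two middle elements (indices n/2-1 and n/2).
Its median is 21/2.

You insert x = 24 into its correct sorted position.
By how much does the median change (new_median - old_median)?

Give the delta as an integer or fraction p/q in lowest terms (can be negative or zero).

Old median = 21/2
After inserting x = 24: new sorted = [-8, -5, -2, 7, 10, 11, 16, 20, 24, 33, 34]
New median = 11
Delta = 11 - 21/2 = 1/2

Answer: 1/2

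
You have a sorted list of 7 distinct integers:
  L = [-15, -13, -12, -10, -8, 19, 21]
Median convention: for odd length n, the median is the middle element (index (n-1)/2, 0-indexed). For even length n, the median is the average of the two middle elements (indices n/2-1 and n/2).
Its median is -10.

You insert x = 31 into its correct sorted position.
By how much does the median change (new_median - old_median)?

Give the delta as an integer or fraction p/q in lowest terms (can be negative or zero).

Old median = -10
After inserting x = 31: new sorted = [-15, -13, -12, -10, -8, 19, 21, 31]
New median = -9
Delta = -9 - -10 = 1

Answer: 1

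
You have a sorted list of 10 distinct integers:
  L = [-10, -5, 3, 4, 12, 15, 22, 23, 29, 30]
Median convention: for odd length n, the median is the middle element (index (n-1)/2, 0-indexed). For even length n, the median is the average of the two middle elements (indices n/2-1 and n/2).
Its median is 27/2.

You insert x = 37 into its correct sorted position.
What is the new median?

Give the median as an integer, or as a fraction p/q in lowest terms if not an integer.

Answer: 15

Derivation:
Old list (sorted, length 10): [-10, -5, 3, 4, 12, 15, 22, 23, 29, 30]
Old median = 27/2
Insert x = 37
Old length even (10). Middle pair: indices 4,5 = 12,15.
New length odd (11). New median = single middle element.
x = 37: 10 elements are < x, 0 elements are > x.
New sorted list: [-10, -5, 3, 4, 12, 15, 22, 23, 29, 30, 37]
New median = 15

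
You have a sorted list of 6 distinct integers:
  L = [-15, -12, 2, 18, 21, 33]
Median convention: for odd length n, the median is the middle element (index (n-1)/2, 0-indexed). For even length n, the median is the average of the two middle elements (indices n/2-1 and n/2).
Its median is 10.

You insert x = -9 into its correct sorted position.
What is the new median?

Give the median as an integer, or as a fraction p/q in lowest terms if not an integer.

Answer: 2

Derivation:
Old list (sorted, length 6): [-15, -12, 2, 18, 21, 33]
Old median = 10
Insert x = -9
Old length even (6). Middle pair: indices 2,3 = 2,18.
New length odd (7). New median = single middle element.
x = -9: 2 elements are < x, 4 elements are > x.
New sorted list: [-15, -12, -9, 2, 18, 21, 33]
New median = 2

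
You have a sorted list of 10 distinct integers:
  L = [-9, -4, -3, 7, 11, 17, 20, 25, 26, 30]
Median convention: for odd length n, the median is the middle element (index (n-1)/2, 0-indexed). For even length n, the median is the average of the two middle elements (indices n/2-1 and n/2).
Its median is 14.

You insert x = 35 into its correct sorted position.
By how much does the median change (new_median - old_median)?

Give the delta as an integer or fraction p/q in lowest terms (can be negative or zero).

Answer: 3

Derivation:
Old median = 14
After inserting x = 35: new sorted = [-9, -4, -3, 7, 11, 17, 20, 25, 26, 30, 35]
New median = 17
Delta = 17 - 14 = 3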